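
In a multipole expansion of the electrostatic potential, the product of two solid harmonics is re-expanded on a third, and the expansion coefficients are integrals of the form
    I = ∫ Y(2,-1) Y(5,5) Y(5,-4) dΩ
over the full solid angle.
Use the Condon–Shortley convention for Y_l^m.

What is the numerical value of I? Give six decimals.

-0.187924

Checks pass: Σm=0; 12 even; l₃=5∈[3,7].
(2·2+1)(2·5+1)(2·5+1) = 605
Δ: 2! 2! 8! / 13! → 1/38610
sum: t=0:+1/2880 t=1:−1/576 t=2:+1/2880 = -1/960
3j²(2 5 5; 0 0 0) = Δ·Π!·Σ² = 10/429  (sign +1)
sum: t=2:+1/80640 = 1/80640
3j²(2 5 5; -1 5 -4) = Δ·Π!·Σ² = 9/286  (sign -1)
combine: 4πI² = 605·10/429·9/286 = 75/169
take √, sign -1: I = -0.18792404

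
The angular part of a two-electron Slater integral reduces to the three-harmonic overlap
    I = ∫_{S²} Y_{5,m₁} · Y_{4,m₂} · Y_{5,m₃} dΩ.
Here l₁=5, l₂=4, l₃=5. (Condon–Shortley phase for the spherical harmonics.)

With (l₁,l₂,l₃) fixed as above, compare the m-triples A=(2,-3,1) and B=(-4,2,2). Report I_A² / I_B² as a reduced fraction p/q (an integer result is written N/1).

1/6

Same 5,4,5: normalisation and zero-m 3j drop out of the ratio.
A: Δ: 4! 6! 4! / 15! → 1/3153150; sum: t=0:+1/5184 t=1:−1/6912 = 1/20736; 3j²(5 4 5; 2 -3 1) = Δ·Π!·Σ² = 5/2574  (sign +1)
B: Δ: 4! 6! 4! / 15! → 1/3153150; sum: t=3:−1/25920 t=4:+1/11520 = 1/20736; 3j²(5 4 5; -4 2 2) = Δ·Π!·Σ² = 5/429  (sign -1)
I_A²/I_B² = (5/2574)/(5/429) = 1/6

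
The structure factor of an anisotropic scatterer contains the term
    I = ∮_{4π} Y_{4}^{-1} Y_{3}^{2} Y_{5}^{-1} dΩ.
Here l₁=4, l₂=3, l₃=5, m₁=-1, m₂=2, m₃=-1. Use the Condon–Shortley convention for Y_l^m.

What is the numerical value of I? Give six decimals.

Checks pass: Σm=0; 12 even; l₃=5∈[1,7].
(2·4+1)(2·3+1)(2·5+1) = 693
Δ: 2! 6! 4! / 13! → 1/180180
sum: t=0:+1/576 t=1:−1/144 t=2:+1/576 = -1/288
3j²(4 3 5; 0 0 0) = Δ·Π!·Σ² = 20/1001  (sign +1)
sum: t=1:−1/1152 t=2:+1/432 = 5/3456
3j²(4 3 5; -1 2 -1) = Δ·Π!·Σ² = 625/36036  (sign +1)
combine: 4πI² = 693·20/1001·625/36036 = 3125/13013
take √, sign +1: I = 0.13823925

0.138239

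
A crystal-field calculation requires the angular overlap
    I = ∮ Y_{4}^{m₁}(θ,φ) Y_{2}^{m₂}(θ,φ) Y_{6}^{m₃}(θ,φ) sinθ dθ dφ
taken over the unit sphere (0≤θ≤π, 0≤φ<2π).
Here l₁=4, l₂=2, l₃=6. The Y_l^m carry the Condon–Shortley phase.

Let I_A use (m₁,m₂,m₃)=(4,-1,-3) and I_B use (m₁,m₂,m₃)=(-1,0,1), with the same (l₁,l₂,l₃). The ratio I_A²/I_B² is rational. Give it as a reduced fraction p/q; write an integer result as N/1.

Shared (l₁,l₂,l₃)=(4,2,6): N and (l;000)² cancel in I_A²/I_B².
A: Δ = 0!·8!·4!/13! = 1/6435; Racah Σ t=0..0: t=0:+1/241920 = 1/241920; ⇒ 3j(4 2 6; 4 -1 -3)² = 1/715, sgn -1
B: Δ = 0!·8!·4!/13! = 1/6435; Racah Σ t=0..0: t=0:+1/2880 = 1/2880; ⇒ 3j(4 2 6; -1 0 1)² = 14/429, sgn -1
I_A²/I_B² = (1/715)/(14/429) = 3/70

3/70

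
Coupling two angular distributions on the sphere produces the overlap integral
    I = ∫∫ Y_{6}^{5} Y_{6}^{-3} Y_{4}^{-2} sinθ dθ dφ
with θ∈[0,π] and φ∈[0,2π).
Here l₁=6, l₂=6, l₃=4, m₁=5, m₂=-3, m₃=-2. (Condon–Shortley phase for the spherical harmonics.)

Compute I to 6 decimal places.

m-sum 0 ✓  L=16 even ✓  0≤4≤12 ✓
Π(2lᵢ+1) = 13×13×9 = 1521
triangle coeff Δ(6,6,4) = 1/15315300
Σ_t [2,6]: t=2:+1/829440 t=3:−1/25920 t=4:+1/9216 t=5:−1/25920 t=6:+1/829440 = 7/207360
(3j)²=28/2431 [(6 6 4; 0 0 0)], sign=+1
Σ_t [0,1]: t=0:+1/1451520 t=1:−1/483840 = -1/725760
(3j)²=24/1547 [(6 6 4; 5 -3 -2)], sign=-1
⇒ 4πI² = 864/3179
I = (-1)√(864/3179/(4π)) = -0.14706410

-0.147064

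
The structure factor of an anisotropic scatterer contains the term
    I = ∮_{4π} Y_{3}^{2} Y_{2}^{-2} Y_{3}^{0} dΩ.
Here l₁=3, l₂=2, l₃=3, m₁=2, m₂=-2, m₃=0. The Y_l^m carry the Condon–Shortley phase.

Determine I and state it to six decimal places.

m-sum 0 ✓  L=8 even ✓  1≤3≤5 ✓
Π(2lᵢ+1) = 7×5×7 = 245
triangle coeff Δ(3,2,3) = 1/3780
Σ_t [0,2]: t=0:+1/24 t=1:−1/4 t=2:+1/24 = -1/6
(3j)²=4/105 [(3 2 3; 0 0 0)], sign=+1
Σ_t [0,0]: t=0:+1/24 = 1/24
(3j)²=1/21 [(3 2 3; 2 -2 0)], sign=-1
⇒ 4πI² = 4/9
I = (-1)√(4/9/(4π)) = -0.18806319

-0.188063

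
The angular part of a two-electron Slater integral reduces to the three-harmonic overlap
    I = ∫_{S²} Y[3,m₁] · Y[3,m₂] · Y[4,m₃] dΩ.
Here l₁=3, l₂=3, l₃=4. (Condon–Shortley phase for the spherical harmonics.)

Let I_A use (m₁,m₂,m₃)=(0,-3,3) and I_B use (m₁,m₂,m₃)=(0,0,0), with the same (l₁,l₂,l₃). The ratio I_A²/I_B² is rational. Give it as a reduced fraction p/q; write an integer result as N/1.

7/4

Same 3,3,4: normalisation and zero-m 3j drop out of the ratio.
A: Δ: 2! 4! 4! / 11! → 1/34650; sum: t=0:+1/288 = 1/288; 3j²(3 3 4; 0 -3 3) = Δ·Π!·Σ² = 1/22  (sign -1)
B: Δ: 2! 4! 4! / 11! → 1/34650; sum: t=0:+1/72 t=1:−1/16 t=2:+1/72 = -5/144; 3j²(3 3 4; 0 0 0) = Δ·Π!·Σ² = 2/77  (sign -1)
I_A²/I_B² = (1/22)/(2/77) = 7/4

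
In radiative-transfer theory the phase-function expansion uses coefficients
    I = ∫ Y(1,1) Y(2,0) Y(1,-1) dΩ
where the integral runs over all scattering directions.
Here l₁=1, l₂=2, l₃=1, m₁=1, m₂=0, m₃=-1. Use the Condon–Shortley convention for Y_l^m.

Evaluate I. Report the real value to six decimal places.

0.126157

m-sum 0 ✓  L=4 even ✓  1≤1≤3 ✓
Π(2lᵢ+1) = 3×5×3 = 45
triangle coeff Δ(1,2,1) = 1/30
Σ_t [1,1]: t=1:−1/1 = -1/1
(3j)²=2/15 [(1 2 1; 0 0 0)], sign=+1
Σ_t [0,0]: t=0:+1/4 = 1/4
(3j)²=1/30 [(1 2 1; 1 0 -1)], sign=+1
⇒ 4πI² = 1/5
I = (+1)√(1/5/(4π)) = 0.12615663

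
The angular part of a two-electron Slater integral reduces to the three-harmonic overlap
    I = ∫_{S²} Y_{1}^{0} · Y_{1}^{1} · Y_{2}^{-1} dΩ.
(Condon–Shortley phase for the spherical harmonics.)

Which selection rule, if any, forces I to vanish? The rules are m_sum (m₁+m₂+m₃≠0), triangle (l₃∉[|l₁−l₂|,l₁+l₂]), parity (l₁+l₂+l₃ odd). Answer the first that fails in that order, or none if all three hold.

none

m₁+m₂+m₃ = 0 + 1 − 1 = 0  ✓
triangle: |1−1|=0 ≤ l₃=2 ≤ 1+1=2  ✓
parity: l₁+l₂+l₃ = 4 is even  ✓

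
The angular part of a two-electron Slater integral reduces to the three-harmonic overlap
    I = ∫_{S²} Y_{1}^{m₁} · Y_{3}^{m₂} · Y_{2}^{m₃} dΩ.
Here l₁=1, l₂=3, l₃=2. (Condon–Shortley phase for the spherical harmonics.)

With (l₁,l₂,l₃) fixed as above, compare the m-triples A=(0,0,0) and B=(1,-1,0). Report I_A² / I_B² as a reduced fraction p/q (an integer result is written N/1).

3/2

Same 1,3,2: normalisation and zero-m 3j drop out of the ratio.
A: Δ: 2! 0! 4! / 7! → 1/105; sum: t=1:−1/4 = -1/4; 3j²(1 3 2; 0 0 0) = Δ·Π!·Σ² = 3/35  (sign -1)
B: Δ: 2! 0! 4! / 7! → 1/105; sum: t=0:+1/8 = 1/8; 3j²(1 3 2; 1 -1 0) = Δ·Π!·Σ² = 2/35  (sign +1)
I_A²/I_B² = (3/35)/(2/35) = 3/2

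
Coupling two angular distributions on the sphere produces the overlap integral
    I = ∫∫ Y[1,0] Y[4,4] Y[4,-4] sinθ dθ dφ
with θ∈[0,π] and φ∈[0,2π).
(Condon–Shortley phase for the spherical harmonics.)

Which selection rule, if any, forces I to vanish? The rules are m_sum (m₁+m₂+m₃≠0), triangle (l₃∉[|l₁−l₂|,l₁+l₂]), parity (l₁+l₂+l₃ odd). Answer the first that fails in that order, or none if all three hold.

m₁+m₂+m₃ = 0 + 4 − 4 = 0  ✓
triangle: |1−4|=3 ≤ l₃=4 ≤ 1+4=5  ✓
parity: l₁+l₂+l₃ = 9 is odd  ✗

parity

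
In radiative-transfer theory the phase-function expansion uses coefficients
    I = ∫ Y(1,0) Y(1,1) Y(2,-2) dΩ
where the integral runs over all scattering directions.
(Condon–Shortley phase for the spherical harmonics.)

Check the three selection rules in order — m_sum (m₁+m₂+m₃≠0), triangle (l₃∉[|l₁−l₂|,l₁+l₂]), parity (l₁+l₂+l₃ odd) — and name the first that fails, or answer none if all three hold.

m₁+m₂+m₃ = 0 + 1 − 2 = -1  ✗
triangle: |1−1|=0 ≤ l₃=2 ≤ 1+1=2
parity: l₁+l₂+l₃ = 4 is even

m_sum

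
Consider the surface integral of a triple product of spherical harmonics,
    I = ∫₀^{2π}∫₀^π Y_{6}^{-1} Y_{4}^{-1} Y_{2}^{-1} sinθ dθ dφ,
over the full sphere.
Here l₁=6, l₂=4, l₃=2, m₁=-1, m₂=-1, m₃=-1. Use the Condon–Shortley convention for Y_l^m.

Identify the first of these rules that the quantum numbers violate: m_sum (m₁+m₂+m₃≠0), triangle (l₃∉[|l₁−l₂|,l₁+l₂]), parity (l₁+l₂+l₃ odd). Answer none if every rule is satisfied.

m_sum

azimuthal sum: -1 − 1 − 1 = -3  ✗
2 ≤ 2 ≤ 10 (triangle on l)
L = 6 + 4 + 2 = 12 (even)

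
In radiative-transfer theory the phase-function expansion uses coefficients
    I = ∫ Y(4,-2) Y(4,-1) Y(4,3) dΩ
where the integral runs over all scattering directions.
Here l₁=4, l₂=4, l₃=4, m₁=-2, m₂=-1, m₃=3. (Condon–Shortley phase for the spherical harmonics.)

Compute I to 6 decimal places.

-0.063661

m-sum 0 ✓  L=12 even ✓  0≤4≤8 ✓
Π(2lᵢ+1) = 9×9×9 = 729
triangle coeff Δ(4,4,4) = 1/450450
Σ_t [0,4]: t=0:+1/13824 t=1:−1/216 t=2:+1/64 t=3:−1/216 t=4:+1/13824 = 5/768
(3j)²=18/1001 [(4 4 4; 0 0 0)], sign=+1
Σ_t [2,3]: t=2:+1/576 t=3:−1/864 = 1/1728
(3j)²=5/1287 [(4 4 4; -2 -1 3)], sign=-1
⇒ 4πI² = 7290/143143
I = (-1)√(7290/143143/(4π)) = -0.06366105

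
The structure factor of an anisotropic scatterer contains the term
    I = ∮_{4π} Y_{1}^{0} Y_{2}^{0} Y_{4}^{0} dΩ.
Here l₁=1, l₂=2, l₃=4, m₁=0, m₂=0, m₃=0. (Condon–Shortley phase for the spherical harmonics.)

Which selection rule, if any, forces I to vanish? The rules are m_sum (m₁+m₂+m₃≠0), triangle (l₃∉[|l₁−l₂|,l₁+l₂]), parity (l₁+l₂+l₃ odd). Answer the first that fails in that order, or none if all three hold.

azimuthal sum: 0 + 0 + 0 = 0  ✓
1 ≤ 4 ≤ 3 (triangle on l)  ✗
L = 1 + 2 + 4 = 7 (odd)

triangle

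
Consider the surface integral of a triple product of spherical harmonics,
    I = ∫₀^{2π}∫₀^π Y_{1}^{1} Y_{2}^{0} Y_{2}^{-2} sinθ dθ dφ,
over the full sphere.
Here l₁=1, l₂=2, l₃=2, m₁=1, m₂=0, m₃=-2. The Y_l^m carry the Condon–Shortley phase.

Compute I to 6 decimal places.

m-sum = 1 + 0 − 2 = -1 ≠ 0 ⇒ I = 0

0.000000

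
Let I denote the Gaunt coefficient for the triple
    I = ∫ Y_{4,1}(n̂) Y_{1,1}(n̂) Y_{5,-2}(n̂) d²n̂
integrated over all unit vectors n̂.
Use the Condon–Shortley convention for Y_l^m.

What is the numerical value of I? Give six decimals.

0.225034

Rules hold: Σm=0, L=10 even, 3≤5≤5.
N = 9·3·11 = 297
Δ = 0!·8!·2!/11! = 1/495
Racah Σ t=0..0: t=0:+1/576 = 1/576
⇒ 3j(4 1 5; 0 0 0)² = 5/99, sgn -1
Racah Σ t=0..0: t=0:+1/1440 = 1/1440
⇒ 3j(4 1 5; 1 1 -2)² = 7/165, sgn -1
4πI² = N·(3j₀)²·(3jₘ)² = 7/11
I = +1·√(0.636364/4π) = 0.22503380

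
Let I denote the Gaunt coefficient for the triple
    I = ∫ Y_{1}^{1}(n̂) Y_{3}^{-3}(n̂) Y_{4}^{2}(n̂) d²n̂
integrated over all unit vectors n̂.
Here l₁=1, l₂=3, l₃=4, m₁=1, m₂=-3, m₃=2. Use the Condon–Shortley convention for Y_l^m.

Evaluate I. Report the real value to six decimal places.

0.061558

Checks pass: Σm=0; 8 even; l₃=4∈[2,4].
(2·1+1)(2·3+1)(2·4+1) = 189
Δ: 0! 2! 6! / 9! → 1/252
sum: t=0:+1/36 = 1/36
3j²(1 3 4; 0 0 0) = Δ·Π!·Σ² = 4/63  (sign +1)
sum: t=0:+1/1440 = 1/1440
3j²(1 3 4; 1 -3 2) = Δ·Π!·Σ² = 1/252  (sign +1)
combine: 4πI² = 189·4/63·1/252 = 1/21
take √, sign +1: I = 0.06155813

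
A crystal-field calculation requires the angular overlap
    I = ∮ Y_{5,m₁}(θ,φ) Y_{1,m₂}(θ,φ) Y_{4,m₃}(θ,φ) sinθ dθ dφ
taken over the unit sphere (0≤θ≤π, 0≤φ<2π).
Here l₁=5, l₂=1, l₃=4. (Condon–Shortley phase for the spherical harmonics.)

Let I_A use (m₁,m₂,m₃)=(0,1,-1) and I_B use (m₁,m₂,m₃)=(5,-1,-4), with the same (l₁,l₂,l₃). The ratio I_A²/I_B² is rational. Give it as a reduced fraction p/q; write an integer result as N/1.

Same 5,1,4: normalisation and zero-m 3j drop out of the ratio.
A: Δ: 2! 8! 0! / 11! → 1/495; sum: t=2:+1/1440 = 1/1440; 3j²(5 1 4; 0 1 -1) = Δ·Π!·Σ² = 2/99  (sign -1)
B: Δ: 2! 8! 0! / 11! → 1/495; sum: t=0:+1/80640 = 1/80640; 3j²(5 1 4; 5 -1 -4) = Δ·Π!·Σ² = 1/11  (sign +1)
I_A²/I_B² = (2/99)/(1/11) = 2/9

2/9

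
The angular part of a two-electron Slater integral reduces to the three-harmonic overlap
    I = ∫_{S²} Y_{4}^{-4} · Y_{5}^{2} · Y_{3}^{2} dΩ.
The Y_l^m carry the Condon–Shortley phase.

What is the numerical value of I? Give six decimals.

Rules hold: Σm=0, L=12 even, 1≤3≤9.
N = 9·11·7 = 693
Δ = 6!·2!·4!/13! = 1/180180
Racah Σ t=2..4: t=2:+1/576 t=3:−1/144 t=4:+1/576 = -1/288
⇒ 3j(4 5 3; 0 0 0)² = 20/1001, sgn +1
Racah Σ t=6..6: t=6:+1/8640 = 1/8640
⇒ 3j(4 5 3; -4 2 2)² = 14/1287, sgn -1
4πI² = N·(3j₀)²·(3jₘ)² = 280/1859
I = -1·√(0.150619/4π) = -0.10947990

-0.109480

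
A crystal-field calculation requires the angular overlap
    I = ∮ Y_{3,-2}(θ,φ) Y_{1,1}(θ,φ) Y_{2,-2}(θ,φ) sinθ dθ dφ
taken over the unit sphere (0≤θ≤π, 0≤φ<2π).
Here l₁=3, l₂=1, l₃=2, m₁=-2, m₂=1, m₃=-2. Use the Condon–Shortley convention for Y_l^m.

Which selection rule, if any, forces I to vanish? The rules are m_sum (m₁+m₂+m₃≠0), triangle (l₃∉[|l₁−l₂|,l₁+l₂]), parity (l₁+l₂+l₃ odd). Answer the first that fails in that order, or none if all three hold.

azimuthal sum: -2 + 1 − 2 = -3  ✗
2 ≤ 2 ≤ 4 (triangle on l)
L = 3 + 1 + 2 = 6 (even)

m_sum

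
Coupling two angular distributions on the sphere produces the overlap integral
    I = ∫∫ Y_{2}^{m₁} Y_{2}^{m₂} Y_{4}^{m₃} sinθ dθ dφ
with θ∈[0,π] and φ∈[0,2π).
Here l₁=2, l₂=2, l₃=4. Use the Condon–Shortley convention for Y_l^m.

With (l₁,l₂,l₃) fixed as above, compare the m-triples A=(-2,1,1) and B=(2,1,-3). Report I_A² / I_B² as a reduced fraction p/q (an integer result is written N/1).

Same 2,2,4: normalisation and zero-m 3j drop out of the ratio.
A: Δ: 0! 4! 4! / 9! → 1/630; sum: t=0:+1/144 = 1/144; 3j²(2 2 4; -2 1 1) = Δ·Π!·Σ² = 1/126  (sign -1)
B: Δ: 0! 4! 4! / 9! → 1/630; sum: t=0:+1/144 = 1/144; 3j²(2 2 4; 2 1 -3) = Δ·Π!·Σ² = 1/18  (sign -1)
I_A²/I_B² = (1/126)/(1/18) = 1/7

1/7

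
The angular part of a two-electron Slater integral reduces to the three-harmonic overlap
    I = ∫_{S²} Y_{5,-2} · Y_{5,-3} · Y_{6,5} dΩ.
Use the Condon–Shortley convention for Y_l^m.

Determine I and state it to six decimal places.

m-sum 0 ✓  L=16 even ✓  0≤6≤10 ✓
Π(2lᵢ+1) = 11×11×13 = 1573
triangle coeff Δ(5,5,6) = 1/28588560
Σ_t [0,4]: t=0:+1/345600 t=1:−1/13824 t=2:+1/5184 t=3:−1/13824 t=4:+1/345600 = 7/129600
(3j)²=80/7293 [(5 5 6; 0 0 0)], sign=+1
Σ_t [1,2]: t=1:−1/518400 t=2:+1/345600 = 1/1036800
(3j)²=7/2210 [(5 5 6; -2 -3 5)], sign=-1
⇒ 4πI² = 616/11271
I = (-1)√(616/11271/(4π)) = -0.06594839

-0.065948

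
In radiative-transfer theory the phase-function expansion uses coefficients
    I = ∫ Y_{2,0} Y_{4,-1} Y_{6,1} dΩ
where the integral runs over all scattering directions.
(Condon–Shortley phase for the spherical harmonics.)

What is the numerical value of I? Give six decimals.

-0.230476

Checks pass: Σm=0; 12 even; l₃=6∈[2,6].
(2·2+1)(2·4+1)(2·6+1) = 585
Δ: 0! 4! 8! / 13! → 1/6435
sum: t=0:+1/2304 = 1/2304
3j²(2 4 6; 0 0 0) = Δ·Π!·Σ² = 5/143  (sign +1)
sum: t=0:+1/2880 = 1/2880
3j²(2 4 6; 0 -1 1) = Δ·Π!·Σ² = 14/429  (sign -1)
combine: 4πI² = 585·5/143·14/429 = 1050/1573
take √, sign -1: I = -0.23047581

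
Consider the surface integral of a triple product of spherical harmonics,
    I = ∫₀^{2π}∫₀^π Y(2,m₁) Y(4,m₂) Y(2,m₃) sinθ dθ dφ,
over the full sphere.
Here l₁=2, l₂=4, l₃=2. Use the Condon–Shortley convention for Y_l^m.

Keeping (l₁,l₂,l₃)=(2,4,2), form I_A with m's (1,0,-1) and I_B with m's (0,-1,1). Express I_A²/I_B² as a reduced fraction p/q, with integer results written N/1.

Shared (l₁,l₂,l₃)=(2,4,2): N and (l;000)² cancel in I_A²/I_B².
A: Δ = 4!·0!·4!/9! = 1/630; Racah Σ t=1..1: t=1:−1/36 = -1/36; ⇒ 3j(2 4 2; 1 0 -1)² = 8/315, sgn +1
B: Δ = 4!·0!·4!/9! = 1/630; Racah Σ t=2..2: t=2:+1/24 = 1/24; ⇒ 3j(2 4 2; 0 -1 1)² = 1/21, sgn -1
I_A²/I_B² = (8/315)/(1/21) = 8/15

8/15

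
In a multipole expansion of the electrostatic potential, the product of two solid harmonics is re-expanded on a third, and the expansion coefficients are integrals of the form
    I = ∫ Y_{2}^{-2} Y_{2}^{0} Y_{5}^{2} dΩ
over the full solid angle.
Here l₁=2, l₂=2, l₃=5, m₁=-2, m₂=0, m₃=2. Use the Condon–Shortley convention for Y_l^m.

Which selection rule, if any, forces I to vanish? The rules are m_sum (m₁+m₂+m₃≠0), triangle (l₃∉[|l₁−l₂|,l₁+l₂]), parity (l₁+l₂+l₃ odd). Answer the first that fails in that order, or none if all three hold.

azimuthal sum: -2 + 0 + 2 = 0  ✓
0 ≤ 5 ≤ 4 (triangle on l)  ✗
L = 2 + 2 + 5 = 9 (odd)

triangle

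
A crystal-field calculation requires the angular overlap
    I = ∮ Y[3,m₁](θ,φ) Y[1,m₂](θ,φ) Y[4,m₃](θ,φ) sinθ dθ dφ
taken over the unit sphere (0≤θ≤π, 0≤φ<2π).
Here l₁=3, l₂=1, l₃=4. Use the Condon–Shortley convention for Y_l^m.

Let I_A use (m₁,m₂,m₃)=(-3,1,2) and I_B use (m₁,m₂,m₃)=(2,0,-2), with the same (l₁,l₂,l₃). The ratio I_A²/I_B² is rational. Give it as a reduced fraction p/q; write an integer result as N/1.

Same 3,1,4: normalisation and zero-m 3j drop out of the ratio.
A: Δ: 0! 6! 2! / 9! → 1/252; sum: t=0:+1/1440 = 1/1440; 3j²(3 1 4; -3 1 2) = Δ·Π!·Σ² = 1/252  (sign +1)
B: Δ: 0! 6! 2! / 9! → 1/252; sum: t=0:+1/120 = 1/120; 3j²(3 1 4; 2 0 -2) = Δ·Π!·Σ² = 1/21  (sign +1)
I_A²/I_B² = (1/252)/(1/21) = 1/12

1/12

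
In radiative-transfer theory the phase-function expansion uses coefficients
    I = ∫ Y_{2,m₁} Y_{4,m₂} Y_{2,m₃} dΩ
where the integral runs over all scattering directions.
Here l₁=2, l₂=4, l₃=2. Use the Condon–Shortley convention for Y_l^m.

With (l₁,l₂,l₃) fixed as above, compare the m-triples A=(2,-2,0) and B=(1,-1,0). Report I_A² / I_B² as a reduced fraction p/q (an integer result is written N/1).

1/2

Same 2,4,2: normalisation and zero-m 3j drop out of the ratio.
A: Δ: 4! 0! 4! / 9! → 1/630; sum: t=0:+1/96 = 1/96; 3j²(2 4 2; 2 -2 0) = Δ·Π!·Σ² = 1/42  (sign +1)
B: Δ: 4! 0! 4! / 9! → 1/630; sum: t=1:−1/24 = -1/24; 3j²(2 4 2; 1 -1 0) = Δ·Π!·Σ² = 1/21  (sign -1)
I_A²/I_B² = (1/42)/(1/21) = 1/2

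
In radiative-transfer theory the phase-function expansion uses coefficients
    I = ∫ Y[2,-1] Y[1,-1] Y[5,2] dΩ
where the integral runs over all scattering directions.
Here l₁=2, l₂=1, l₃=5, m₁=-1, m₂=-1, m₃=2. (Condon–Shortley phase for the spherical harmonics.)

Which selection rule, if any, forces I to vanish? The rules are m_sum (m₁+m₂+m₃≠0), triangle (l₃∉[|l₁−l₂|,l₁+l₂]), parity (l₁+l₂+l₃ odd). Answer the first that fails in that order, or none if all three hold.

azimuthal sum: -1 − 1 + 2 = 0  ✓
1 ≤ 5 ≤ 3 (triangle on l)  ✗
L = 2 + 1 + 5 = 8 (even)

triangle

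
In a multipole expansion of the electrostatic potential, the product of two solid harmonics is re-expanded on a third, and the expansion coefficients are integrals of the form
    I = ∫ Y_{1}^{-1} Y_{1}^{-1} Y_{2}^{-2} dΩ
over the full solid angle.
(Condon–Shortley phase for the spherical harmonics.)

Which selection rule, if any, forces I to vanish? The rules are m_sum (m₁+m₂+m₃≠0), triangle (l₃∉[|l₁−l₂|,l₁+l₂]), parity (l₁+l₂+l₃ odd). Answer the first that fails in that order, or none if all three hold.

Σmᵢ = -4  ✗
l₃∈[|l₁−l₂|,l₁+l₂]=[0,2], have l₃=2
Σlᵢ = 4 ⇒ even

m_sum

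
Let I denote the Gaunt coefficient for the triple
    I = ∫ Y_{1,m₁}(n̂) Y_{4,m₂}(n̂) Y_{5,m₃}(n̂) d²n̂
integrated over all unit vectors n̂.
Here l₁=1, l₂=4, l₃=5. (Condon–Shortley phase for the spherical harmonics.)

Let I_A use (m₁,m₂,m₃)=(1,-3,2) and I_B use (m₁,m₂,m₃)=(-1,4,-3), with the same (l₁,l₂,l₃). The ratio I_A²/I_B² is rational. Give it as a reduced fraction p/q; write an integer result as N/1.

l's match ⇒ only the (l;m) 3-j factors differ between A and B.
A: triangle coeff Δ(1,4,5) = 1/495; Σ_t [0,0]: t=0:+1/10080 = 1/10080; (3j)²=1/165 [(1 4 5; 1 -3 2)], sign=-1
B: triangle coeff Δ(1,4,5) = 1/495; Σ_t [0,0]: t=0:+1/80640 = 1/80640; (3j)²=1/495 [(1 4 5; -1 4 -3)], sign=+1
I_A²/I_B² = (1/165)/(1/495) = 3/1

3/1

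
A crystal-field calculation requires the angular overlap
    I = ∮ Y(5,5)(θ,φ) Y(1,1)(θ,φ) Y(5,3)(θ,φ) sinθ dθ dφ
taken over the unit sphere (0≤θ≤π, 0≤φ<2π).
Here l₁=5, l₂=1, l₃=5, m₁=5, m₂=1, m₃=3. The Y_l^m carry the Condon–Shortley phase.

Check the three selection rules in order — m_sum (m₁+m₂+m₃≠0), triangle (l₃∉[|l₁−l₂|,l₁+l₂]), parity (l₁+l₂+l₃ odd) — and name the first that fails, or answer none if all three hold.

m₁+m₂+m₃ = 5 + 1 + 3 = 9  ✗
triangle: |5−1|=4 ≤ l₃=5 ≤ 5+1=6
parity: l₁+l₂+l₃ = 11 is odd

m_sum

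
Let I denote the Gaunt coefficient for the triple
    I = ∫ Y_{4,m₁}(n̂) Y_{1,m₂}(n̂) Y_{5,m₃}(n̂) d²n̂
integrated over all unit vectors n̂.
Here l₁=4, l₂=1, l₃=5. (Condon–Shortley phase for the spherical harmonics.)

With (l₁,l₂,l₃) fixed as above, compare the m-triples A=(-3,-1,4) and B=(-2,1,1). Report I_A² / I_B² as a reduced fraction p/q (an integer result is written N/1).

6/1

l's match ⇒ only the (l;m) 3-j factors differ between A and B.
A: triangle coeff Δ(4,1,5) = 1/495; Σ_t [0,0]: t=0:+1/10080 = 1/10080; (3j)²=4/55 [(4 1 5; -3 -1 4)], sign=-1
B: triangle coeff Δ(4,1,5) = 1/495; Σ_t [0,0]: t=0:+1/2880 = 1/2880; (3j)²=2/165 [(4 1 5; -2 1 1)], sign=+1
I_A²/I_B² = (4/55)/(2/165) = 6/1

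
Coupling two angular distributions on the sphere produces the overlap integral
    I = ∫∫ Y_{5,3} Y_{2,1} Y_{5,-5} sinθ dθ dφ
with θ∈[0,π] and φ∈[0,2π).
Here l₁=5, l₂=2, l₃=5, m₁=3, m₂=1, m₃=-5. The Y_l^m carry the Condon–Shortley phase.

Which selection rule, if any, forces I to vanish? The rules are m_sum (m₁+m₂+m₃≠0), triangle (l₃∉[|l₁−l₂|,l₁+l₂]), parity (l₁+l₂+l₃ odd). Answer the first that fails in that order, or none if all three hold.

m₁+m₂+m₃ = 3 + 1 − 5 = -1  ✗
triangle: |5−2|=3 ≤ l₃=5 ≤ 5+2=7
parity: l₁+l₂+l₃ = 12 is even

m_sum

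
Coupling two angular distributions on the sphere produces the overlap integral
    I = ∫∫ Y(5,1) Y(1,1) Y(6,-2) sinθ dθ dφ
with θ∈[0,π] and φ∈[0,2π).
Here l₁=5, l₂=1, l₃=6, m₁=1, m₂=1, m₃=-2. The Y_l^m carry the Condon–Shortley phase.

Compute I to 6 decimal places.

0.216205

Checks pass: Σm=0; 12 even; l₃=6∈[4,6].
(2·5+1)(2·1+1)(2·6+1) = 429
Δ: 0! 10! 2! / 13! → 1/858
sum: t=0:+1/14400 = 1/14400
3j²(5 1 6; 0 0 0) = Δ·Π!·Σ² = 6/143  (sign +1)
sum: t=0:+1/34560 = 1/34560
3j²(5 1 6; 1 1 -2) = Δ·Π!·Σ² = 14/429  (sign +1)
combine: 4πI² = 429·6/143·14/429 = 84/143
take √, sign +1: I = 0.21620548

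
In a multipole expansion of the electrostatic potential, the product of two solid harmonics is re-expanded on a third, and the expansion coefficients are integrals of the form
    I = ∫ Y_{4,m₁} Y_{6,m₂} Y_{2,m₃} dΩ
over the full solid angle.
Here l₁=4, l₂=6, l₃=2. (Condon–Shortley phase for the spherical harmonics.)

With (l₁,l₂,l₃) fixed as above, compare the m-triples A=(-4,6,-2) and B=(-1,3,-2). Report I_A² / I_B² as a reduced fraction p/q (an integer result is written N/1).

l's match ⇒ only the (l;m) 3-j factors differ between A and B.
A: triangle coeff Δ(4,6,2) = 1/6435; Σ_t [8,8]: t=8:+1/967680 = 1/967680; (3j)²=1/13 [(4 6 2; -4 6 -2)], sign=+1
B: triangle coeff Δ(4,6,2) = 1/6435; Σ_t [5,5]: t=5:−1/17280 = -1/17280; (3j)²=14/715 [(4 6 2; -1 3 -2)], sign=-1
I_A²/I_B² = (1/13)/(14/715) = 55/14

55/14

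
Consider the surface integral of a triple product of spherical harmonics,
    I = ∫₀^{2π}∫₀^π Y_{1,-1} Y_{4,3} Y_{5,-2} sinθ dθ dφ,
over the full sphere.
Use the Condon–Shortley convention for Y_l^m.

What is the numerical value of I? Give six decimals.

0.085055

Rules hold: Σm=0, L=10 even, 3≤5≤5.
N = 3·9·11 = 297
Δ = 0!·2!·8!/11! = 1/495
Racah Σ t=0..0: t=0:+1/576 = 1/576
⇒ 3j(1 4 5; 0 0 0)² = 5/99, sgn -1
Racah Σ t=0..0: t=0:+1/10080 = 1/10080
⇒ 3j(1 4 5; -1 3 -2)² = 1/165, sgn -1
4πI² = N·(3j₀)²·(3jₘ)² = 1/11
I = +1·√(0.0909091/4π) = 0.08505478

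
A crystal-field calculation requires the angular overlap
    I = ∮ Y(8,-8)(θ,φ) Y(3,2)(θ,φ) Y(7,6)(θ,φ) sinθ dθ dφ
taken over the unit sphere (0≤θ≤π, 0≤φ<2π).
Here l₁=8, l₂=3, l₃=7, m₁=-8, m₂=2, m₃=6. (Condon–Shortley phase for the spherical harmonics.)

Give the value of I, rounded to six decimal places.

m-sum 0 ✓  L=18 even ✓  5≤7≤11 ✓
Π(2lᵢ+1) = 17×7×15 = 1785
triangle coeff Δ(8,3,7) = 1/5290740
Σ_t [1,3]: t=1:−1/7257600 t=2:+1/2073600 t=3:−1/7257600 = 1/4838400
(3j)²=252/20995 [(8 3 7; 0 0 0)], sign=-1
Σ_t [4,4]: t=4:+1/11496038400 = 1/11496038400
(3j)²=65/2907 [(8 3 7; -8 2 6)], sign=-1
⇒ 4πI² = 2940/6137
I = (+1)√(2940/6137/(4π)) = 0.19524983

0.195250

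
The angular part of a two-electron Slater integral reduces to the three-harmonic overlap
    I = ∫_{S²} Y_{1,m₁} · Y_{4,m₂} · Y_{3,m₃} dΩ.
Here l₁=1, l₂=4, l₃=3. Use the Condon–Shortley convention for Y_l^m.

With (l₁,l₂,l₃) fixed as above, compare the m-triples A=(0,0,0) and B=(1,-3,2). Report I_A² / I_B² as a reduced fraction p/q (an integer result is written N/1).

16/21

Shared (l₁,l₂,l₃)=(1,4,3): N and (l;000)² cancel in I_A²/I_B².
A: Δ = 2!·0!·6!/9! = 1/252; Racah Σ t=1..1: t=1:−1/36 = -1/36; ⇒ 3j(1 4 3; 0 0 0)² = 4/63, sgn +1
B: Δ = 2!·0!·6!/9! = 1/252; Racah Σ t=0..0: t=0:+1/240 = 1/240; ⇒ 3j(1 4 3; 1 -3 2)² = 1/12, sgn -1
I_A²/I_B² = (4/63)/(1/12) = 16/21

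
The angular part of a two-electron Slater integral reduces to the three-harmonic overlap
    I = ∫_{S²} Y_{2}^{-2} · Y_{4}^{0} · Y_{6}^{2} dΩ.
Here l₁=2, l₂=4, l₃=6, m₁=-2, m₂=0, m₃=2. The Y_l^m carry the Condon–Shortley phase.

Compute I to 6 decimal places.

0.133065

Rules hold: Σm=0, L=12 even, 2≤6≤6.
N = 5·9·13 = 585
Δ = 0!·4!·8!/13! = 1/6435
Racah Σ t=0..0: t=0:+1/2304 = 1/2304
⇒ 3j(2 4 6; 0 0 0)² = 5/143, sgn +1
Racah Σ t=0..0: t=0:+1/13824 = 1/13824
⇒ 3j(2 4 6; -2 0 2)² = 14/1287, sgn +1
4πI² = N·(3j₀)²·(3jₘ)² = 350/1573
I = +1·√(0.222505/4π) = 0.13306527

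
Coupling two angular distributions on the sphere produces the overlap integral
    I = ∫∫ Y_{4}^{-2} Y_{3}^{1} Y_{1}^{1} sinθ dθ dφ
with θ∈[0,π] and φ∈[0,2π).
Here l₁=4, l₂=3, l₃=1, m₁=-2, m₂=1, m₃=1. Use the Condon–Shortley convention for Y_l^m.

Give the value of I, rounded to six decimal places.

0.238414

m-sum 0 ✓  L=8 even ✓  1≤1≤7 ✓
Π(2lᵢ+1) = 9×7×3 = 189
triangle coeff Δ(4,3,1) = 1/252
Σ_t [3,3]: t=3:−1/36 = -1/36
(3j)²=4/63 [(4 3 1; 0 0 0)], sign=+1
Σ_t [4,4]: t=4:+1/96 = 1/96
(3j)²=5/84 [(4 3 1; -2 1 1)], sign=+1
⇒ 4πI² = 5/7
I = (+1)√(5/7/(4π)) = 0.23841361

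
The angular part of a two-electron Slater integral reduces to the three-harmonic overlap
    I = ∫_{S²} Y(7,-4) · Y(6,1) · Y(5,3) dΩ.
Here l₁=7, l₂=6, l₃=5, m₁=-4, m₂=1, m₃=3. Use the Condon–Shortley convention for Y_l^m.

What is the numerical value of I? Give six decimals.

-0.099902

Rules hold: Σm=0, L=18 even, 1≤5≤13.
N = 15·13·11 = 2145
Δ = 8!·6!·4!/19! = 1/174594420
Racah Σ t=2..6: t=2:+1/4147200 t=3:−1/207360 t=4:+1/82944 t=5:−1/207360 t=6:+1/4147200 = 1/345600
⇒ 3j(7 6 5; 0 0 0)² = 420/46189, sgn -1
Racah Σ t=5..7: t=5:−1/2073600 t=6:+1/1036800 t=7:−1/5806080 = 1/3225600
⇒ 3j(7 6 5; -4 1 3)² = 27/4199, sgn +1
4πI² = N·(3j₀)²·(3jₘ)² = 170100/1356277
I = -1·√(0.125417/4π) = -0.09990173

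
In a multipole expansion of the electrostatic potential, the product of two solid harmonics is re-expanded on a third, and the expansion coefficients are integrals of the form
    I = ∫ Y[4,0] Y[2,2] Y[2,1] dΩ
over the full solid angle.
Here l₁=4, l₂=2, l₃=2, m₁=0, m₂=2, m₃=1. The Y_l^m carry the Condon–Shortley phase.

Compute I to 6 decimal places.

0 + 2 + 1 = 3 ≠ 0: azimuthal integral kills it; I = 0

0.000000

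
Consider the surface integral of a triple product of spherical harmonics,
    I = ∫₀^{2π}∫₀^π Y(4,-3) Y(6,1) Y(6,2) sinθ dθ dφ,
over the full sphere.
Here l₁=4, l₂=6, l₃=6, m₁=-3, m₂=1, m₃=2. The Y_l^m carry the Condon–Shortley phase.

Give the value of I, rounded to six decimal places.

-0.039511

Rules hold: Σm=0, L=16 even, 2≤6≤10.
N = 9·13·13 = 1521
Δ = 4!·4!·8!/17! = 1/15315300
Racah Σ t=0..4: t=0:+1/829440 t=1:−1/25920 t=2:+1/9216 t=3:−1/25920 t=4:+1/829440 = 7/207360
⇒ 3j(4 6 6; 0 0 0)² = 28/2431, sgn +1
Racah Σ t=3..4: t=3:−1/82944 t=4:+1/103680 = -1/414720
⇒ 3j(4 6 6; -3 1 2)² = 49/43758, sgn -1
4πI² = N·(3j₀)²·(3jₘ)² = 686/34969
I = -1·√(0.0196174/4π) = -0.03951077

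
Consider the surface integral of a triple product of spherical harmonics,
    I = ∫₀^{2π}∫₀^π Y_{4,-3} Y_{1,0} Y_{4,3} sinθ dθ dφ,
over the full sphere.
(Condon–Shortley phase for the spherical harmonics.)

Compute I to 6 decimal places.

L=9 odd ⇒ parity kills the (l;000) factor ⇒ I = 0

0.000000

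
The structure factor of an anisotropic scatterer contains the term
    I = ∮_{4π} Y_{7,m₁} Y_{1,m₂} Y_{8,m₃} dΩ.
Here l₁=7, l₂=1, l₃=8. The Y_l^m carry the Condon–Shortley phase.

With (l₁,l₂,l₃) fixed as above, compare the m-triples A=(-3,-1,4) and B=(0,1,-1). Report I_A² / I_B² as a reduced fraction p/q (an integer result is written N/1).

11/6

l's match ⇒ only the (l;m) 3-j factors differ between A and B.
A: triangle coeff Δ(7,1,8) = 1/2040; Σ_t [0,0]: t=0:+1/174182400 = 1/174182400; (3j)²=11/340 [(7 1 8; -3 -1 4)], sign=+1
B: triangle coeff Δ(7,1,8) = 1/2040; Σ_t [0,0]: t=0:+1/50803200 = 1/50803200; (3j)²=3/170 [(7 1 8; 0 1 -1)], sign=-1
I_A²/I_B² = (11/340)/(3/170) = 11/6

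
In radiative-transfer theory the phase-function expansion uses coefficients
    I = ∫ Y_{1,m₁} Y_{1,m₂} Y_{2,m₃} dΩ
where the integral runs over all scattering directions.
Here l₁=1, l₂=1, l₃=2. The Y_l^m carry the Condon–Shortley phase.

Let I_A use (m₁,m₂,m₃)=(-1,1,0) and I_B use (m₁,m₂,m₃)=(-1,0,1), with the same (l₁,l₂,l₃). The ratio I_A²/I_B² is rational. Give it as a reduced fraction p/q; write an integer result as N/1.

l's match ⇒ only the (l;m) 3-j factors differ between A and B.
A: triangle coeff Δ(1,1,2) = 1/30; Σ_t [0,0]: t=0:+1/4 = 1/4; (3j)²=1/30 [(1 1 2; -1 1 0)], sign=+1
B: triangle coeff Δ(1,1,2) = 1/30; Σ_t [0,0]: t=0:+1/2 = 1/2; (3j)²=1/10 [(1 1 2; -1 0 1)], sign=-1
I_A²/I_B² = (1/30)/(1/10) = 1/3

1/3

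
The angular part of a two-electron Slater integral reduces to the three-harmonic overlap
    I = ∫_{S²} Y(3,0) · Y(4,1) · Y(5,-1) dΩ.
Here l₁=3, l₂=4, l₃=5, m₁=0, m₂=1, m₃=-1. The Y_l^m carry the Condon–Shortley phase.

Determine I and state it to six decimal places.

-0.115089

Checks pass: Σm=0; 12 even; l₃=5∈[1,7].
(2·3+1)(2·4+1)(2·5+1) = 693
Δ: 2! 4! 6! / 13! → 1/180180
sum: t=0:+1/576 t=1:−1/144 t=2:+1/576 = -1/288
3j²(3 4 5; 0 0 0) = Δ·Π!·Σ² = 20/1001  (sign +1)
sum: t=0:+1/1440 t=1:−1/192 t=2:+1/432 = -19/8640
3j²(3 4 5; 0 1 -1) = Δ·Π!·Σ² = 361/30030  (sign -1)
combine: 4πI² = 693·20/1001·361/30030 = 2166/13013
take √, sign -1: I = -0.11508947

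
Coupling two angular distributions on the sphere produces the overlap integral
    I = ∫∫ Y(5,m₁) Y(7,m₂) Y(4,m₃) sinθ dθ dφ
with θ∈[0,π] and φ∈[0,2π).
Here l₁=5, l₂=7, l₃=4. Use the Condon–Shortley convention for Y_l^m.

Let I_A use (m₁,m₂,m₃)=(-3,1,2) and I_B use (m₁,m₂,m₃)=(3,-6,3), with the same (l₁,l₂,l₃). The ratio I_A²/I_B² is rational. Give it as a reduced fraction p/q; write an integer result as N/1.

Shared (l₁,l₂,l₃)=(5,7,4): N and (l;000)² cancel in I_A²/I_B².
A: Δ = 8!·2!·6!/17! = 1/6126120; Racah Σ t=6..8: t=6:+1/138240 t=7:−1/604800 t=8:+1/58060800 = 13/2322432; ⇒ 3j(5 7 4; -3 1 2)² = 1625/94248, sgn +1
B: Δ = 8!·2!·6!/17! = 1/6126120; Racah Σ t=0..1: t=0:+1/9676800 t=1:−1/3628800 = -1/5806080; ⇒ 3j(5 7 4; 3 -6 3)² = 5/408, sgn +1
I_A²/I_B² = (1625/94248)/(5/408) = 325/231

325/231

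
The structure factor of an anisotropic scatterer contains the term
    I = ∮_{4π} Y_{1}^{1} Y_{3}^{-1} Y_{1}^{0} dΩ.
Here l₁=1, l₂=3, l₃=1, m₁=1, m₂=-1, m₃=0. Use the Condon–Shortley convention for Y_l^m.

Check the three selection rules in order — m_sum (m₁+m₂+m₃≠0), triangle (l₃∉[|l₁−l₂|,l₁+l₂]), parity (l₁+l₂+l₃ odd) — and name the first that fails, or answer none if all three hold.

triangle

m₁+m₂+m₃ = 1 − 1 + 0 = 0  ✓
triangle: |1−3|=2 ≤ l₃=1 ≤ 1+3=4  ✗
parity: l₁+l₂+l₃ = 5 is odd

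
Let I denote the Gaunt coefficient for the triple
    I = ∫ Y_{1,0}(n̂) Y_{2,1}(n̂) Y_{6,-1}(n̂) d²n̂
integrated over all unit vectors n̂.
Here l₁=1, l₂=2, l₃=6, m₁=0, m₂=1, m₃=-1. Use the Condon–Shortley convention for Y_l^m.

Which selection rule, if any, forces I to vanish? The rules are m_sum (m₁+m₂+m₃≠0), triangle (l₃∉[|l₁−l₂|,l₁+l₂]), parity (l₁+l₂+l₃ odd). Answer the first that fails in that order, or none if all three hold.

azimuthal sum: 0 + 1 − 1 = 0  ✓
1 ≤ 6 ≤ 3 (triangle on l)  ✗
L = 1 + 2 + 6 = 9 (odd)

triangle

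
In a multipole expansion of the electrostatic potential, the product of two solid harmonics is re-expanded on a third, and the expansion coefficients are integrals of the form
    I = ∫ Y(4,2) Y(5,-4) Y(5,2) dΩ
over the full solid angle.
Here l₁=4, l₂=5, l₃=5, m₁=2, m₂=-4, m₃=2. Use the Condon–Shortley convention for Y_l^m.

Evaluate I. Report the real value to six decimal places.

0.118854

m-sum 0 ✓  L=14 even ✓  1≤5≤9 ✓
Π(2lᵢ+1) = 9×11×11 = 1089
triangle coeff Δ(4,5,5) = 1/3153150
Σ_t [0,4]: t=0:+1/69120 t=1:−1/1728 t=2:+1/576 t=3:−1/1728 t=4:+1/69120 = 7/11520
(3j)²=2/143 [(4 5 5; 0 0 0)], sign=-1
Σ_t [0,1]: t=0:+1/11520 t=1:−1/25920 = 1/20736
(3j)²=5/429 [(4 5 5; 2 -4 2)], sign=-1
⇒ 4πI² = 30/169
I = (+1)√(30/169/(4π)) = 0.11885360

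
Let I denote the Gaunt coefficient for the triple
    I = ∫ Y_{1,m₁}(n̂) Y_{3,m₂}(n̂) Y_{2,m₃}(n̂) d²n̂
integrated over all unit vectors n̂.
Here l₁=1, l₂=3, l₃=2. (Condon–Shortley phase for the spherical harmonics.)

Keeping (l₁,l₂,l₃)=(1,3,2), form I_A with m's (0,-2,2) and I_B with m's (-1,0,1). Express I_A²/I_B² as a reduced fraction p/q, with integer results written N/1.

Same 1,3,2: normalisation and zero-m 3j drop out of the ratio.
A: Δ: 2! 0! 4! / 7! → 1/105; sum: t=1:−1/24 = -1/24; 3j²(1 3 2; 0 -2 2) = Δ·Π!·Σ² = 1/21  (sign -1)
B: Δ: 2! 0! 4! / 7! → 1/105; sum: t=2:+1/12 = 1/12; 3j²(1 3 2; -1 0 1) = Δ·Π!·Σ² = 1/35  (sign -1)
I_A²/I_B² = (1/21)/(1/35) = 5/3

5/3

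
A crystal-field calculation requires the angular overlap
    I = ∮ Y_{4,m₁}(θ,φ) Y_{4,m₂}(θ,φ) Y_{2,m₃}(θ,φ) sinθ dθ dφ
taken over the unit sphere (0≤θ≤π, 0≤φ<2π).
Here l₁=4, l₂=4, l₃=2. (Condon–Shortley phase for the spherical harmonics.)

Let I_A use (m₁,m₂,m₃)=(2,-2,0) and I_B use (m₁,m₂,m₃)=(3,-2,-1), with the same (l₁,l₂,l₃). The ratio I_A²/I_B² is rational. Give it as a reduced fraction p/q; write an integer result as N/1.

Shared (l₁,l₂,l₃)=(4,4,2): N and (l;000)² cancel in I_A²/I_B².
A: Δ = 6!·2!·2!/11! = 1/13860; Racah Σ t=0..2: t=0:+1/2880 t=1:−1/120 t=2:+1/192 = -1/360; ⇒ 3j(4 4 2; 2 -2 0)² = 16/3465, sgn -1
B: Δ = 6!·2!·2!/11! = 1/13860; Racah Σ t=0..1: t=0:+1/1440 t=1:−1/240 = -1/288; ⇒ 3j(4 4 2; 3 -2 -1)² = 5/132, sgn +1
I_A²/I_B² = (16/3465)/(5/132) = 64/525

64/525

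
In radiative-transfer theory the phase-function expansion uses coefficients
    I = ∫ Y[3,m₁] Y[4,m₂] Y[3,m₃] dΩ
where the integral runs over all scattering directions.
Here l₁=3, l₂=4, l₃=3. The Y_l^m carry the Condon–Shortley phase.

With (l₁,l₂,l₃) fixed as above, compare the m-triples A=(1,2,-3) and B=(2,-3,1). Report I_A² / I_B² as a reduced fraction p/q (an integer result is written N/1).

27/7

l's match ⇒ only the (l;m) 3-j factors differ between A and B.
A: triangle coeff Δ(3,4,3) = 1/34650; Σ_t [2,2]: t=2:+1/192 = 1/192; (3j)²=3/77 [(3 4 3; 1 2 -3)], sign=+1
B: triangle coeff Δ(3,4,3) = 1/34650; Σ_t [0,1]: t=0:+1/144 t=1:−1/288 = 1/288; (3j)²=1/99 [(3 4 3; 2 -3 1)], sign=+1
I_A²/I_B² = (3/77)/(1/99) = 27/7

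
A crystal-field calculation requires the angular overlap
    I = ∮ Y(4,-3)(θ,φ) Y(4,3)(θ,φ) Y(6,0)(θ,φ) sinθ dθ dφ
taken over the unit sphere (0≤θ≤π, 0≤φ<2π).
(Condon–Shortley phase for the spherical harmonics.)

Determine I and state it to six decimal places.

-0.120915

Rules hold: Σm=0, L=14 even, 0≤6≤8.
N = 9·9·13 = 1053
Δ = 2!·6!·6!/15! = 1/1261260
Racah Σ t=0..2: t=0:+1/4608 t=1:−1/1296 t=2:+1/4608 = -7/20736
⇒ 3j(4 4 6; 0 0 0)² = 20/1287, sgn -1
Racah Σ t=1..2: t=1:−1/518400 t=2:+1/28800 = 17/518400
⇒ 3j(4 4 6; -3 3 0)² = 289/25740, sgn +1
4πI² = N·(3j₀)²·(3jₘ)² = 289/1573
I = -1·√(0.183725/4π) = -0.12091485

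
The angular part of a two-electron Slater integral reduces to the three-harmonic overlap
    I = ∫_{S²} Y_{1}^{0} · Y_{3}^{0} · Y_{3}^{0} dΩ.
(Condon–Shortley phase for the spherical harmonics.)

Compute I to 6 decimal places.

Σlᵢ=7 odd — θ-integrand is odd under cosθ→−cosθ; I=0

0.000000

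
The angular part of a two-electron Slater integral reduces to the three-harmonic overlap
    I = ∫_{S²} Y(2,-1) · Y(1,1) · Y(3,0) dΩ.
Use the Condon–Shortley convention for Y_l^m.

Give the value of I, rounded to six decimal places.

Rules hold: Σm=0, L=6 even, 1≤3≤3.
N = 5·3·7 = 105
Δ = 0!·4!·2!/7! = 1/105
Racah Σ t=0..0: t=0:+1/4 = 1/4
⇒ 3j(2 1 3; 0 0 0)² = 3/35, sgn -1
Racah Σ t=0..0: t=0:+1/12 = 1/12
⇒ 3j(2 1 3; -1 1 0)² = 1/35, sgn -1
4πI² = N·(3j₀)²·(3jₘ)² = 9/35
I = +1·√(0.257143/4π) = 0.14304817

0.143048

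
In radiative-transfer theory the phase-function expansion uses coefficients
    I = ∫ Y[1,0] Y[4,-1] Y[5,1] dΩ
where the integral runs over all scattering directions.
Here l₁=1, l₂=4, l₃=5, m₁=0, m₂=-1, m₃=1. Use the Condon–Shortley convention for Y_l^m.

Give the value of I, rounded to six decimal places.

m-sum 0 ✓  L=10 even ✓  3≤5≤5 ✓
Π(2lᵢ+1) = 3×9×11 = 297
triangle coeff Δ(1,4,5) = 1/495
Σ_t [0,0]: t=0:+1/576 = 1/576
(3j)²=5/99 [(1 4 5; 0 0 0)], sign=-1
Σ_t [0,0]: t=0:+1/720 = 1/720
(3j)²=8/165 [(1 4 5; 0 -1 1)], sign=+1
⇒ 4πI² = 8/11
I = (-1)√(8/11/(4π)) = -0.24057125

-0.240571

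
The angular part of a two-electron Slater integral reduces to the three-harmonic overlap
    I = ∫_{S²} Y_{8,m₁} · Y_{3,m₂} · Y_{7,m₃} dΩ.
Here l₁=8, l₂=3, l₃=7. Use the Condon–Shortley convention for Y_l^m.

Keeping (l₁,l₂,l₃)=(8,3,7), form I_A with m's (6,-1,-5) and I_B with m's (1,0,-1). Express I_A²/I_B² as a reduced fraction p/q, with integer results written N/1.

l's match ⇒ only the (l;m) 3-j factors differ between A and B.
A: triangle coeff Δ(8,3,7) = 1/5290740; Σ_t [0,2]: t=0:+1/348364800 t=1:−1/239500800 t=2:+1/3832012800 = -1/958003200; (3j)²=8/4845 [(8 3 7; 6 -1 -5)], sign=-1
B: triangle coeff Δ(8,3,7) = 1/5290740; Σ_t [1,3]: t=1:−1/6220800 t=2:+1/2419200 t=3:−1/11612160 = 29/174182400; (3j)²=841/83980 [(8 3 7; 1 0 -1)], sign=+1
I_A²/I_B² = (8/4845)/(841/83980) = 416/2523

416/2523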